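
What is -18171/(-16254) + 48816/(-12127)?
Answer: -21225761/7300454 ≈ -2.9075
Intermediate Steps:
-18171/(-16254) + 48816/(-12127) = -18171*(-1/16254) + 48816*(-1/12127) = 673/602 - 48816/12127 = -21225761/7300454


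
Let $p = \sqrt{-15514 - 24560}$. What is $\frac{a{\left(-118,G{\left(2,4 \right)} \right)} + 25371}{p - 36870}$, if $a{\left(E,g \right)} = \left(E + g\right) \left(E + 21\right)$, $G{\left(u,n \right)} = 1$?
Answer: $- \frac{225644400}{226572829} - \frac{6120 i \sqrt{40074}}{226572829} \approx -0.9959 - 0.0054072 i$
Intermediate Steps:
$a{\left(E,g \right)} = \left(21 + E\right) \left(E + g\right)$ ($a{\left(E,g \right)} = \left(E + g\right) \left(21 + E\right) = \left(21 + E\right) \left(E + g\right)$)
$p = i \sqrt{40074}$ ($p = \sqrt{-40074} = i \sqrt{40074} \approx 200.18 i$)
$\frac{a{\left(-118,G{\left(2,4 \right)} \right)} + 25371}{p - 36870} = \frac{\left(\left(-118\right)^{2} + 21 \left(-118\right) + 21 \cdot 1 - 118\right) + 25371}{i \sqrt{40074} - 36870} = \frac{\left(13924 - 2478 + 21 - 118\right) + 25371}{-36870 + i \sqrt{40074}} = \frac{11349 + 25371}{-36870 + i \sqrt{40074}} = \frac{36720}{-36870 + i \sqrt{40074}}$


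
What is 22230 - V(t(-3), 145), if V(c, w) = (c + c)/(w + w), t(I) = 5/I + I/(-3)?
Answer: 9670052/435 ≈ 22230.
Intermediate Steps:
t(I) = 5/I - I/3 (t(I) = 5/I + I*(-1/3) = 5/I - I/3)
V(c, w) = c/w (V(c, w) = (2*c)/((2*w)) = (2*c)*(1/(2*w)) = c/w)
22230 - V(t(-3), 145) = 22230 - (5/(-3) - 1/3*(-3))/145 = 22230 - (5*(-1/3) + 1)/145 = 22230 - (-5/3 + 1)/145 = 22230 - (-2)/(3*145) = 22230 - 1*(-2/435) = 22230 + 2/435 = 9670052/435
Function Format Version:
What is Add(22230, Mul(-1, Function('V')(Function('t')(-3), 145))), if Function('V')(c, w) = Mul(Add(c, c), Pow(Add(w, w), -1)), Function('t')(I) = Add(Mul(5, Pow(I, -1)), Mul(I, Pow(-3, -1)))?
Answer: Rational(9670052, 435) ≈ 22230.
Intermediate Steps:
Function('t')(I) = Add(Mul(5, Pow(I, -1)), Mul(Rational(-1, 3), I)) (Function('t')(I) = Add(Mul(5, Pow(I, -1)), Mul(I, Rational(-1, 3))) = Add(Mul(5, Pow(I, -1)), Mul(Rational(-1, 3), I)))
Function('V')(c, w) = Mul(c, Pow(w, -1)) (Function('V')(c, w) = Mul(Mul(2, c), Pow(Mul(2, w), -1)) = Mul(Mul(2, c), Mul(Rational(1, 2), Pow(w, -1))) = Mul(c, Pow(w, -1)))
Add(22230, Mul(-1, Function('V')(Function('t')(-3), 145))) = Add(22230, Mul(-1, Mul(Add(Mul(5, Pow(-3, -1)), Mul(Rational(-1, 3), -3)), Pow(145, -1)))) = Add(22230, Mul(-1, Mul(Add(Mul(5, Rational(-1, 3)), 1), Rational(1, 145)))) = Add(22230, Mul(-1, Mul(Add(Rational(-5, 3), 1), Rational(1, 145)))) = Add(22230, Mul(-1, Mul(Rational(-2, 3), Rational(1, 145)))) = Add(22230, Mul(-1, Rational(-2, 435))) = Add(22230, Rational(2, 435)) = Rational(9670052, 435)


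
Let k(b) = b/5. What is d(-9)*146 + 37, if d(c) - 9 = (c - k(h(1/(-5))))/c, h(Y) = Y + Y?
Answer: 336533/225 ≈ 1495.7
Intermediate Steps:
h(Y) = 2*Y
k(b) = b/5 (k(b) = b*(⅕) = b/5)
d(c) = 9 + (2/25 + c)/c (d(c) = 9 + (c - 2/(-5)/5)/c = 9 + (c - 2*(-⅕)/5)/c = 9 + (c - (-2)/(5*5))/c = 9 + (c - 1*(-2/25))/c = 9 + (c + 2/25)/c = 9 + (2/25 + c)/c)
d(-9)*146 + 37 = (10 + (2/25)/(-9))*146 + 37 = (10 + (2/25)*(-⅑))*146 + 37 = (10 - 2/225)*146 + 37 = (2248/225)*146 + 37 = 328208/225 + 37 = 336533/225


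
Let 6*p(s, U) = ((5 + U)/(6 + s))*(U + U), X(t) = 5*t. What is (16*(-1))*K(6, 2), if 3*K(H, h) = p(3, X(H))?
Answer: -5600/27 ≈ -207.41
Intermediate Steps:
p(s, U) = U*(5 + U)/(3*(6 + s)) (p(s, U) = (((5 + U)/(6 + s))*(U + U))/6 = (((5 + U)/(6 + s))*(2*U))/6 = (2*U*(5 + U)/(6 + s))/6 = U*(5 + U)/(3*(6 + s)))
K(H, h) = 5*H*(5 + 5*H)/81 (K(H, h) = ((5*H)*(5 + 5*H)/(3*(6 + 3)))/3 = ((⅓)*(5*H)*(5 + 5*H)/9)/3 = ((⅓)*(5*H)*(⅑)*(5 + 5*H))/3 = (5*H*(5 + 5*H)/27)/3 = 5*H*(5 + 5*H)/81)
(16*(-1))*K(6, 2) = (16*(-1))*((25/81)*6*(1 + 6)) = -400*6*7/81 = -16*350/27 = -5600/27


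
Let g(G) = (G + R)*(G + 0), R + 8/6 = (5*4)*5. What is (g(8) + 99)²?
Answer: 8162449/9 ≈ 9.0694e+5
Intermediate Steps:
R = 296/3 (R = -4/3 + (5*4)*5 = -4/3 + 20*5 = -4/3 + 100 = 296/3 ≈ 98.667)
g(G) = G*(296/3 + G) (g(G) = (G + 296/3)*(G + 0) = (296/3 + G)*G = G*(296/3 + G))
(g(8) + 99)² = ((⅓)*8*(296 + 3*8) + 99)² = ((⅓)*8*(296 + 24) + 99)² = ((⅓)*8*320 + 99)² = (2560/3 + 99)² = (2857/3)² = 8162449/9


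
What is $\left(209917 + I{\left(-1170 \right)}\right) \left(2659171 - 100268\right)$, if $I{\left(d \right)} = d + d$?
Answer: $531169408031$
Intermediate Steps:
$I{\left(d \right)} = 2 d$
$\left(209917 + I{\left(-1170 \right)}\right) \left(2659171 - 100268\right) = \left(209917 + 2 \left(-1170\right)\right) \left(2659171 - 100268\right) = \left(209917 - 2340\right) 2558903 = 207577 \cdot 2558903 = 531169408031$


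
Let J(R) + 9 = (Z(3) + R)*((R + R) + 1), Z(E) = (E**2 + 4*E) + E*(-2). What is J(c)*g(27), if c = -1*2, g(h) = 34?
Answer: -1632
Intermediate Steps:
c = -2
Z(E) = E**2 + 2*E (Z(E) = (E**2 + 4*E) - 2*E = E**2 + 2*E)
J(R) = -9 + (1 + 2*R)*(15 + R) (J(R) = -9 + (3*(2 + 3) + R)*((R + R) + 1) = -9 + (3*5 + R)*(2*R + 1) = -9 + (15 + R)*(1 + 2*R) = -9 + (1 + 2*R)*(15 + R))
J(c)*g(27) = (6 + 2*(-2)**2 + 31*(-2))*34 = (6 + 2*4 - 62)*34 = (6 + 8 - 62)*34 = -48*34 = -1632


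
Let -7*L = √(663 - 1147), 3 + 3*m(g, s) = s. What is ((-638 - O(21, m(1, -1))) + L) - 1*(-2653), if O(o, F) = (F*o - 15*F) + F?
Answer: 6073/3 - 22*I/7 ≈ 2024.3 - 3.1429*I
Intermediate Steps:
m(g, s) = -1 + s/3
O(o, F) = -14*F + F*o (O(o, F) = (-15*F + F*o) + F = -14*F + F*o)
L = -22*I/7 (L = -√(663 - 1147)/7 = -22*I/7 ≈ -3.1429*I)
((-638 - O(21, m(1, -1))) + L) - 1*(-2653) = ((-638 - (-1 + (⅓)*(-1))*(-14 + 21)) - 22*I/7) - 1*(-2653) = ((-638 - (-1 - ⅓)*7) - 22*I/7) + 2653 = ((-638 - (-4)*7/3) - 22*I/7) + 2653 = ((-638 - 1*(-28/3)) - 22*I/7) + 2653 = ((-638 + 28/3) - 22*I/7) + 2653 = (-1886/3 - 22*I/7) + 2653 = 6073/3 - 22*I/7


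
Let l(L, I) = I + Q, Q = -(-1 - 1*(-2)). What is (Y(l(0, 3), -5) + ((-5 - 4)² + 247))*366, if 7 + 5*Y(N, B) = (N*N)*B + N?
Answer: 118218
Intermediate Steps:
Q = -1 (Q = -(-1 + 2) = -1*1 = -1)
l(L, I) = -1 + I (l(L, I) = I - 1 = -1 + I)
Y(N, B) = -7/5 + N/5 + B*N²/5 (Y(N, B) = -7/5 + ((N*N)*B + N)/5 = -7/5 + (N²*B + N)/5 = -7/5 + (B*N² + N)/5 = -7/5 + (N + B*N²)/5 = -7/5 + (N/5 + B*N²/5) = -7/5 + N/5 + B*N²/5)
(Y(l(0, 3), -5) + ((-5 - 4)² + 247))*366 = ((-7/5 + (-1 + 3)/5 + (⅕)*(-5)*(-1 + 3)²) + ((-5 - 4)² + 247))*366 = ((-7/5 + (⅕)*2 + (⅕)*(-5)*2²) + ((-9)² + 247))*366 = ((-7/5 + ⅖ + (⅕)*(-5)*4) + (81 + 247))*366 = ((-7/5 + ⅖ - 4) + 328)*366 = (-5 + 328)*366 = 323*366 = 118218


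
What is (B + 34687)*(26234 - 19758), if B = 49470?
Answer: 545000732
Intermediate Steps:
(B + 34687)*(26234 - 19758) = (49470 + 34687)*(26234 - 19758) = 84157*6476 = 545000732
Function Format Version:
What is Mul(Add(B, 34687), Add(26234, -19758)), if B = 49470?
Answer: 545000732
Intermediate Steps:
Mul(Add(B, 34687), Add(26234, -19758)) = Mul(Add(49470, 34687), Add(26234, -19758)) = Mul(84157, 6476) = 545000732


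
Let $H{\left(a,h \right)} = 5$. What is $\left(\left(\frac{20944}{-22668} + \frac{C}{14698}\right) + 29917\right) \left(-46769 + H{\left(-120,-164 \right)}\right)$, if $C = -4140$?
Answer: $- \frac{19421036153365716}{13882261} \approx -1.399 \cdot 10^{9}$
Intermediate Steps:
$\left(\left(\frac{20944}{-22668} + \frac{C}{14698}\right) + 29917\right) \left(-46769 + H{\left(-120,-164 \right)}\right) = \left(\left(\frac{20944}{-22668} - \frac{4140}{14698}\right) + 29917\right) \left(-46769 + 5\right) = \left(\left(20944 \left(- \frac{1}{22668}\right) - \frac{2070}{7349}\right) + 29917\right) \left(-46764\right) = \left(\left(- \frac{5236}{5667} - \frac{2070}{7349}\right) + 29917\right) \left(-46764\right) = \left(- \frac{50210054}{41646783} + 29917\right) \left(-46764\right) = \frac{1245896596957}{41646783} \left(-46764\right) = - \frac{19421036153365716}{13882261}$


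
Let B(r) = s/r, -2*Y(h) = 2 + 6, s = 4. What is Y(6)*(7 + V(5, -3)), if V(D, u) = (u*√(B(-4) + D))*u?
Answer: -100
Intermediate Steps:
Y(h) = -4 (Y(h) = -(2 + 6)/2 = -½*8 = -4)
B(r) = 4/r
V(D, u) = u²*√(-1 + D) (V(D, u) = (u*√(4/(-4) + D))*u = (u*√(4*(-¼) + D))*u = (u*√(-1 + D))*u = u²*√(-1 + D))
Y(6)*(7 + V(5, -3)) = -4*(7 + (-3)²*√(-1 + 5)) = -4*(7 + 9*√4) = -4*(7 + 9*2) = -4*(7 + 18) = -4*25 = -100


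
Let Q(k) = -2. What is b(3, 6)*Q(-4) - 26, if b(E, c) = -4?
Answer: -18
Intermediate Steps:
b(3, 6)*Q(-4) - 26 = -4*(-2) - 26 = 8 - 26 = -18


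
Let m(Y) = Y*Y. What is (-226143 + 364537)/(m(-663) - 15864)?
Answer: 138394/423705 ≈ 0.32663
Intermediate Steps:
m(Y) = Y²
(-226143 + 364537)/(m(-663) - 15864) = (-226143 + 364537)/((-663)² - 15864) = 138394/(439569 - 15864) = 138394/423705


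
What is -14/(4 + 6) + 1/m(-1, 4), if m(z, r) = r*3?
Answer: -79/60 ≈ -1.3167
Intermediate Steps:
m(z, r) = 3*r
-14/(4 + 6) + 1/m(-1, 4) = -14/(4 + 6) + 1/(3*4) = -14/10 + 1/12 = -14*⅒ + 1/12 = -7/5 + 1/12 = -79/60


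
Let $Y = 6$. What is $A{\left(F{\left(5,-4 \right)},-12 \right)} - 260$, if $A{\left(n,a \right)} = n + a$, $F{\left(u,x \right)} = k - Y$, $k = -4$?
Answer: $-282$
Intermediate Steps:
$F{\left(u,x \right)} = -10$ ($F{\left(u,x \right)} = -4 - 6 = -10$)
$A{\left(n,a \right)} = a + n$
$A{\left(F{\left(5,-4 \right)},-12 \right)} - 260 = \left(-12 - 10\right) - 260 = -22 - 260 = -282$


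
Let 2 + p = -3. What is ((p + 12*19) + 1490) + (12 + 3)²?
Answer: 1938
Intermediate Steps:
p = -5 (p = -2 - 3 = -5)
((p + 12*19) + 1490) + (12 + 3)² = ((-5 + 12*19) + 1490) + (12 + 3)² = ((-5 + 228) + 1490) + 15² = (223 + 1490) + 225 = 1713 + 225 = 1938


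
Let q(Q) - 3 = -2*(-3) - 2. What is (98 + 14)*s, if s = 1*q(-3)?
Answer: 784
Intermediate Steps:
q(Q) = 7 (q(Q) = 3 + (-2*(-3) - 2) = 3 + (6 - 2) = 3 + 4 = 7)
s = 7 (s = 1*7 = 7)
(98 + 14)*s = (98 + 14)*7 = 112*7 = 784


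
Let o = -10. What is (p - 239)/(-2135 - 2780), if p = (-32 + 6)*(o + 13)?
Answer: 317/4915 ≈ 0.064496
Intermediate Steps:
p = -78 (p = (-32 + 6)*(-10 + 13) = -26*3 = -78)
(p - 239)/(-2135 - 2780) = (-78 - 239)/(-2135 - 2780) = -317/(-4915) = -317*(-1/4915) = 317/4915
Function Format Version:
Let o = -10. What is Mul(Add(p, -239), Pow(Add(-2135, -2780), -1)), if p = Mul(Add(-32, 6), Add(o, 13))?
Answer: Rational(317, 4915) ≈ 0.064496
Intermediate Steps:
p = -78 (p = Mul(Add(-32, 6), Add(-10, 13)) = Mul(-26, 3) = -78)
Mul(Add(p, -239), Pow(Add(-2135, -2780), -1)) = Mul(Add(-78, -239), Pow(Add(-2135, -2780), -1)) = Mul(-317, Pow(-4915, -1)) = Mul(-317, Rational(-1, 4915)) = Rational(317, 4915)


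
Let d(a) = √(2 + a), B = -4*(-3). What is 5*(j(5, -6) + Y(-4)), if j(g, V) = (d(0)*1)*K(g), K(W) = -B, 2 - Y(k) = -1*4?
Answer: 30 - 60*√2 ≈ -54.853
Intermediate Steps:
Y(k) = 6 (Y(k) = 2 - (-1)*4 = 2 - 1*(-4) = 2 + 4 = 6)
B = 12
K(W) = -12 (K(W) = -1*12 = -12)
j(g, V) = -12*√2 (j(g, V) = (√(2 + 0)*1)*(-12) = (√2*1)*(-12) = √2*(-12) = -12*√2)
5*(j(5, -6) + Y(-4)) = 5*(-12*√2 + 6) = 5*(6 - 12*√2) = 30 - 60*√2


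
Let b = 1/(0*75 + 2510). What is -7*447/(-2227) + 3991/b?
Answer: 22308775199/2227 ≈ 1.0017e+7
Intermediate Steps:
b = 1/2510 (b = 1/(0 + 2510) = 1/2510 ≈ 0.00039841)
-7*447/(-2227) + 3991/b = -7*447/(-2227) + 3991/(1/2510) = -3129*(-1/2227) + 3991*2510 = 3129/2227 + 10017410 = 22308775199/2227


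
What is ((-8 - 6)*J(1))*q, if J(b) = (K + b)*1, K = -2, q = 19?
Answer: 266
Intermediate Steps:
J(b) = -2 + b (J(b) = (-2 + b)*1 = -2 + b)
((-8 - 6)*J(1))*q = ((-8 - 6)*(-2 + 1))*19 = -14*(-1)*19 = 14*19 = 266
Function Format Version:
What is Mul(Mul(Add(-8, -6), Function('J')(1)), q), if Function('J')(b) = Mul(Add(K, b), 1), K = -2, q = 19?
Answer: 266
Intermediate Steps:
Function('J')(b) = Add(-2, b) (Function('J')(b) = Mul(Add(-2, b), 1) = Add(-2, b))
Mul(Mul(Add(-8, -6), Function('J')(1)), q) = Mul(Mul(Add(-8, -6), Add(-2, 1)), 19) = Mul(Mul(-14, -1), 19) = Mul(14, 19) = 266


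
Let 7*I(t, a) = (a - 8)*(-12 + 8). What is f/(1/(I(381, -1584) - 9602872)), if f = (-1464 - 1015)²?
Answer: -413058048977576/7 ≈ -5.9008e+13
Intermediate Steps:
I(t, a) = 32/7 - 4*a/7 (I(t, a) = ((a - 8)*(-12 + 8))/7 = ((-8 + a)*(-4))/7 = (32 - 4*a)/7 = 32/7 - 4*a/7)
f = 6145441 (f = (-2479)² = 6145441)
f/(1/(I(381, -1584) - 9602872)) = 6145441/(1/((32/7 - 4/7*(-1584)) - 9602872)) = 6145441/(1/((32/7 + 6336/7) - 9602872)) = 6145441/(1/(6368/7 - 9602872)) = 6145441/(1/(-67213736/7)) = 6145441/(-7/67213736) = 6145441*(-67213736/7) = -413058048977576/7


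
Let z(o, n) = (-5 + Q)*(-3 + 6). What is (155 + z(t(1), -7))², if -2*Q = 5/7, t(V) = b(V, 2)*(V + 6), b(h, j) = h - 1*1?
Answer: 3783025/196 ≈ 19301.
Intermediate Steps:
b(h, j) = -1 + h (b(h, j) = h - 1 = -1 + h)
t(V) = (-1 + V)*(6 + V) (t(V) = (-1 + V)*(V + 6) = (-1 + V)*(6 + V))
Q = -5/14 (Q = -5/(2*7) = -½*5/7 = -5/14 ≈ -0.35714)
z(o, n) = -225/14 (z(o, n) = (-5 - 5/14)*(-3 + 6) = -75/14*3 = -225/14)
(155 + z(t(1), -7))² = (155 - 225/14)² = (1945/14)² = 3783025/196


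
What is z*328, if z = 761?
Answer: 249608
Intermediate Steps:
z*328 = 761*328 = 249608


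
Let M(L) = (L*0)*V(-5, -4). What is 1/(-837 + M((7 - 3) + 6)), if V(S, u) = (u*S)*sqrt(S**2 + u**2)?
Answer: -1/837 ≈ -0.0011947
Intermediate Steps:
V(S, u) = S*u*sqrt(S**2 + u**2) (V(S, u) = (S*u)*sqrt(S**2 + u**2) = S*u*sqrt(S**2 + u**2))
M(L) = 0 (M(L) = (L*0)*(-5*(-4)*sqrt((-5)**2 + (-4)**2)) = 0*(-5*(-4)*sqrt(25 + 16)) = 0*(-5*(-4)*sqrt(41)) = 0*(20*sqrt(41)) = 0)
1/(-837 + M((7 - 3) + 6)) = 1/(-837 + 0) = 1/(-837) = -1/837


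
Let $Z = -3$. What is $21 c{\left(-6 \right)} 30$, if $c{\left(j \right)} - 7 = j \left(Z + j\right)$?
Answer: $38430$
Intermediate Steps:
$c{\left(j \right)} = 7 + j \left(-3 + j\right)$
$21 c{\left(-6 \right)} 30 = 21 \left(7 + \left(-6\right)^{2} - -18\right) 30 = 21 \left(7 + 36 + 18\right) 30 = 21 \cdot 61 \cdot 30 = 1281 \cdot 30 = 38430$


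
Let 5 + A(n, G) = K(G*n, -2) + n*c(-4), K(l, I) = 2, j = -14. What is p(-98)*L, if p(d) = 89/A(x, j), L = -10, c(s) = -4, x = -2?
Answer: -178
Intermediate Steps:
A(n, G) = -3 - 4*n (A(n, G) = -5 + (2 + n*(-4)) = -5 + (2 - 4*n) = -3 - 4*n)
p(d) = 89/5 (p(d) = 89/(-3 - 4*(-2)) = 89/(-3 + 8) = 89/5)
p(-98)*L = (89/5)*(-10) = -178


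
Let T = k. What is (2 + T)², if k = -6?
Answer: 16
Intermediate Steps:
T = -6
(2 + T)² = (2 - 6)² = (-4)² = 16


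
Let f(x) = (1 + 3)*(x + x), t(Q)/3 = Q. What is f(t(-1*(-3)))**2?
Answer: 5184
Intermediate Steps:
t(Q) = 3*Q
f(x) = 8*x (f(x) = 4*(2*x) = 8*x)
f(t(-1*(-3)))**2 = (8*(3*(-1*(-3))))**2 = (8*(3*3))**2 = (8*9)**2 = 72**2 = 5184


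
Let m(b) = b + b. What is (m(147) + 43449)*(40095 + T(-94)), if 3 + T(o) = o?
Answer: 1749632514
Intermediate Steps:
m(b) = 2*b
T(o) = -3 + o
(m(147) + 43449)*(40095 + T(-94)) = (2*147 + 43449)*(40095 + (-3 - 94)) = (294 + 43449)*(40095 - 97) = 43743*39998 = 1749632514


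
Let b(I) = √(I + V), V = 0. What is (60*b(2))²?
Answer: 7200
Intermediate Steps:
b(I) = √I (b(I) = √(I + 0) = √I)
(60*b(2))² = (60*√2)² = 7200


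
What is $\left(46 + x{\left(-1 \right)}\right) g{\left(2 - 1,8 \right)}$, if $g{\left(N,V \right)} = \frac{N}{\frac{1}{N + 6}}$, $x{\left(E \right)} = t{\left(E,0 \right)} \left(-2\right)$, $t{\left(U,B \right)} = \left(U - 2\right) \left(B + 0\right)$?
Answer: $322$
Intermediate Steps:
$t{\left(U,B \right)} = B \left(-2 + U\right)$ ($t{\left(U,B \right)} = \left(-2 + U\right) B = B \left(-2 + U\right)$)
$x{\left(E \right)} = 0$ ($x{\left(E \right)} = 0 \left(-2 + E\right) \left(-2\right) = 0 \left(-2\right) = 0$)
$g{\left(N,V \right)} = N \left(6 + N\right)$ ($g{\left(N,V \right)} = \frac{N}{\frac{1}{6 + N}} = N \left(6 + N\right)$)
$\left(46 + x{\left(-1 \right)}\right) g{\left(2 - 1,8 \right)} = \left(46 + 0\right) \left(2 - 1\right) \left(6 + \left(2 - 1\right)\right) = 46 \left(2 - 1\right) \left(6 + \left(2 - 1\right)\right) = 46 \cdot 1 \left(6 + 1\right) = 46 \cdot 1 \cdot 7 = 46 \cdot 7 = 322$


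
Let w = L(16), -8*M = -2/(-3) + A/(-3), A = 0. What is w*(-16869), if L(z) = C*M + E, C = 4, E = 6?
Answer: -95591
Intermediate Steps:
M = -1/12 (M = -(-2/(-3) + 0/(-3))/8 = -(-2*(-⅓) + 0*(-⅓))/8 = -(⅔ + 0)/8 = -⅛*⅔ = -1/12 ≈ -0.083333)
L(z) = 17/3 (L(z) = 4*(-1/12) + 6 = -⅓ + 6 = 17/3)
w = 17/3 ≈ 5.6667
w*(-16869) = (17/3)*(-16869) = -95591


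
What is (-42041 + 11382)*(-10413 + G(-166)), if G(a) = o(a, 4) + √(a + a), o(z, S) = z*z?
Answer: -525587237 - 61318*I*√83 ≈ -5.2559e+8 - 5.5863e+5*I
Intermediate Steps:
o(z, S) = z²
G(a) = a² + √2*√a (G(a) = a² + √(a + a) = a² + √(2*a) = a² + √2*√a)
(-42041 + 11382)*(-10413 + G(-166)) = (-42041 + 11382)*(-10413 + ((-166)² + √2*√(-166))) = -30659*(-10413 + (27556 + √2*(I*√166))) = -30659*(-10413 + (27556 + 2*I*√83)) = -30659*(17143 + 2*I*√83) = -525587237 - 61318*I*√83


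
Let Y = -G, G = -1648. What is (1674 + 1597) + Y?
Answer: 4919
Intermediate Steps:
Y = 1648 (Y = -1*(-1648) = 1648)
(1674 + 1597) + Y = (1674 + 1597) + 1648 = 3271 + 1648 = 4919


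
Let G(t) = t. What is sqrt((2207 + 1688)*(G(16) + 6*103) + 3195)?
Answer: 5*sqrt(98905) ≈ 1572.5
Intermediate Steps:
sqrt((2207 + 1688)*(G(16) + 6*103) + 3195) = sqrt((2207 + 1688)*(16 + 6*103) + 3195) = sqrt(3895*(16 + 618) + 3195) = sqrt(3895*634 + 3195) = sqrt(2469430 + 3195) = sqrt(2472625) = 5*sqrt(98905)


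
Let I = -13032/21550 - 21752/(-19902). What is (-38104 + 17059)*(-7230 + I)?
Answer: 1087553538270098/7148135 ≈ 1.5215e+8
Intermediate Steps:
I = 52348184/107222025 (I = -13032*1/21550 - 21752*(-1/19902) = -6516/10775 + 10876/9951 = 52348184/107222025 ≈ 0.48822)
(-38104 + 17059)*(-7230 + I) = (-38104 + 17059)*(-7230 + 52348184/107222025) = -21045*(-775162892566/107222025) = 1087553538270098/7148135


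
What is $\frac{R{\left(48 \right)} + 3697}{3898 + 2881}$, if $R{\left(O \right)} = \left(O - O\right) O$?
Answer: $\frac{3697}{6779} \approx 0.54536$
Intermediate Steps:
$R{\left(O \right)} = 0$ ($R{\left(O \right)} = 0 O = 0$)
$\frac{R{\left(48 \right)} + 3697}{3898 + 2881} = \frac{0 + 3697}{3898 + 2881} = \frac{3697}{6779}$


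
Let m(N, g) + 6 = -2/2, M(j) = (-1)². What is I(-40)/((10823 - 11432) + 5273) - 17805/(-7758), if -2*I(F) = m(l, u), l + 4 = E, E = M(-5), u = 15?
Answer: 27689891/12061104 ≈ 2.2958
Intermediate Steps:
M(j) = 1
E = 1
l = -3 (l = -4 + 1 = -3)
m(N, g) = -7 (m(N, g) = -6 - 2/2 = -6 - 2*½ = -6 - 1 = -7)
I(F) = 7/2 (I(F) = -½*(-7) = 7/2)
I(-40)/((10823 - 11432) + 5273) - 17805/(-7758) = 7/(2*((10823 - 11432) + 5273)) - 17805/(-7758) = 7/(2*(-609 + 5273)) - 17805*(-1/7758) = (7/2)/4664 + 5935/2586 = (7/2)*(1/4664) + 5935/2586 = 7/9328 + 5935/2586 = 27689891/12061104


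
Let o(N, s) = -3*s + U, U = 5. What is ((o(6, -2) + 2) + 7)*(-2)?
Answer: -40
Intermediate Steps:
o(N, s) = 5 - 3*s (o(N, s) = -3*s + 5 = 5 - 3*s)
((o(6, -2) + 2) + 7)*(-2) = (((5 - 3*(-2)) + 2) + 7)*(-2) = (((5 + 6) + 2) + 7)*(-2) = ((11 + 2) + 7)*(-2) = (13 + 7)*(-2) = 20*(-2) = -40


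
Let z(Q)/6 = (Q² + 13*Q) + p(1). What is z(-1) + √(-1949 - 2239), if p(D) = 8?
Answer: -24 + 2*I*√1047 ≈ -24.0 + 64.715*I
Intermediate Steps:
z(Q) = 48 + 6*Q² + 78*Q (z(Q) = 6*((Q² + 13*Q) + 8) = 6*(8 + Q² + 13*Q) = 48 + 6*Q² + 78*Q)
z(-1) + √(-1949 - 2239) = (48 + 6*(-1)² + 78*(-1)) + √(-1949 - 2239) = (48 + 6*1 - 78) + √(-4188) = (48 + 6 - 78) + 2*I*√1047 = -24 + 2*I*√1047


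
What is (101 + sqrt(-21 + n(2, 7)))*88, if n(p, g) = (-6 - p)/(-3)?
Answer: 8888 + 88*I*sqrt(165)/3 ≈ 8888.0 + 376.79*I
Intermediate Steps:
n(p, g) = 2 + p/3 (n(p, g) = (-6 - p)*(-1/3) = 2 + p/3)
(101 + sqrt(-21 + n(2, 7)))*88 = (101 + sqrt(-21 + (2 + (1/3)*2)))*88 = (101 + sqrt(-21 + (2 + 2/3)))*88 = (101 + sqrt(-21 + 8/3))*88 = (101 + sqrt(-55/3))*88 = (101 + I*sqrt(165)/3)*88 = 8888 + 88*I*sqrt(165)/3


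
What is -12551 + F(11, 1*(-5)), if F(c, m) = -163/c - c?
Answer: -138345/11 ≈ -12577.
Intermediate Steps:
F(c, m) = -c - 163/c
-12551 + F(11, 1*(-5)) = -12551 + (-1*11 - 163/11) = -12551 + (-11 - 163*1/11) = -12551 + (-11 - 163/11) = -12551 - 284/11 = -138345/11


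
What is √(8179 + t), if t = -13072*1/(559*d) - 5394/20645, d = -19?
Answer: √589207360012505/268385 ≈ 90.443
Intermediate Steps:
t = 260198/268385 (t = -13072/(43*(-19*13)) - 5394/20645 = -13072/(43*(-247)) - 5394*1/20645 = -13072/(-10621) - 5394/20645 = -13072*(-1/10621) - 5394/20645 = 16/13 - 5394/20645 = 260198/268385 ≈ 0.96950)
√(8179 + t) = √(8179 + 260198/268385) = √(2195381113/268385) = √589207360012505/268385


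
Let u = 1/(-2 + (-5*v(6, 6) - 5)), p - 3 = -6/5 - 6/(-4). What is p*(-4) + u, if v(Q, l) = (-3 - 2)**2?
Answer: -8717/660 ≈ -13.208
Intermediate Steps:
v(Q, l) = 25 (v(Q, l) = (-5)**2 = 25)
p = 33/10 (p = 3 + (-6/5 - 6/(-4)) = 3 + (-6*1/5 - 6*(-1/4)) = 3 + (-6/5 + 3/2) = 3 + 3/10 = 33/10 ≈ 3.3000)
u = -1/132 (u = 1/(-2 + (-5*25 - 5)) = 1/(-2 + (-125 - 5)) = 1/(-2 - 130) = 1/(-132) = -1/132 ≈ -0.0075758)
p*(-4) + u = (33/10)*(-4) - 1/132 = -66/5 - 1/132 = -8717/660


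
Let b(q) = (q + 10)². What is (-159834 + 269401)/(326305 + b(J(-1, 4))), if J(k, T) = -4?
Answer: 109567/326341 ≈ 0.33574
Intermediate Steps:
b(q) = (10 + q)²
(-159834 + 269401)/(326305 + b(J(-1, 4))) = (-159834 + 269401)/(326305 + (10 - 4)²) = 109567/(326305 + 6²) = 109567/(326305 + 36) = 109567/326341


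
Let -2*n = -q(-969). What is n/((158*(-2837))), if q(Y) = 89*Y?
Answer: 86241/896492 ≈ 0.096198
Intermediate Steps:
n = -86241/2 (n = -(-1)*89*(-969)/2 = -(-1)*(-86241)/2 = -1/2*86241 = -86241/2 ≈ -43121.)
n/((158*(-2837))) = -86241/(2*(158*(-2837))) = -86241/2/(-448246) = -86241/2*(-1/448246) = 86241/896492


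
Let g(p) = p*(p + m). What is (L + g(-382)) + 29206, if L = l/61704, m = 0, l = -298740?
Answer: 900493565/5142 ≈ 1.7513e+5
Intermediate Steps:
L = -24895/5142 (L = -298740/61704 = -298740*1/61704 = -24895/5142 ≈ -4.8415)
g(p) = p**2 (g(p) = p*(p + 0) = p*p = p**2)
(L + g(-382)) + 29206 = (-24895/5142 + (-382)**2) + 29206 = (-24895/5142 + 145924) + 29206 = 750316313/5142 + 29206 = 900493565/5142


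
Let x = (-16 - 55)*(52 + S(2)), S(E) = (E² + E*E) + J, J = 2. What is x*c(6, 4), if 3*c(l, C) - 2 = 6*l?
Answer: -167276/3 ≈ -55759.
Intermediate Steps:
c(l, C) = ⅔ + 2*l (c(l, C) = ⅔ + (6*l)/3 = ⅔ + 2*l)
S(E) = 2 + 2*E² (S(E) = (E² + E*E) + 2 = (E² + E²) + 2 = 2*E² + 2 = 2 + 2*E²)
x = -4402 (x = (-16 - 55)*(52 + (2 + 2*2²)) = -71*(52 + (2 + 2*4)) = -71*(52 + (2 + 8)) = -71*(52 + 10) = -71*62 = -4402)
x*c(6, 4) = -4402*(⅔ + 2*6) = -4402*(⅔ + 12) = -4402*38/3 = -167276/3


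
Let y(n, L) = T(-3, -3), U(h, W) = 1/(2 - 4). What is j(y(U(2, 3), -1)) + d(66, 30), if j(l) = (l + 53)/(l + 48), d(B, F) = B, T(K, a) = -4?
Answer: 2953/44 ≈ 67.114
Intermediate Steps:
U(h, W) = -½ (U(h, W) = 1/(-2) = -½)
y(n, L) = -4
j(l) = (53 + l)/(48 + l)
j(y(U(2, 3), -1)) + d(66, 30) = (53 - 4)/(48 - 4) + 66 = 49/44 + 66 = 2953/44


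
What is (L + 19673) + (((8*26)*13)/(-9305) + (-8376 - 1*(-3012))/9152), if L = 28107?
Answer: 1017209890443/21289840 ≈ 47779.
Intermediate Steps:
(L + 19673) + (((8*26)*13)/(-9305) + (-8376 - 1*(-3012))/9152) = (28107 + 19673) + (((8*26)*13)/(-9305) + (-8376 - 1*(-3012))/9152) = 47780 + ((208*13)*(-1/9305) + (-8376 + 3012)*(1/9152)) = 47780 + (2704*(-1/9305) - 5364*1/9152) = 47780 + (-2704/9305 - 1341/2288) = 47780 - 18664757/21289840 = 1017209890443/21289840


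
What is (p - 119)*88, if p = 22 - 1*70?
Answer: -14696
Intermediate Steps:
p = -48 (p = 22 - 70 = -48)
(p - 119)*88 = (-48 - 119)*88 = -167*88 = -14696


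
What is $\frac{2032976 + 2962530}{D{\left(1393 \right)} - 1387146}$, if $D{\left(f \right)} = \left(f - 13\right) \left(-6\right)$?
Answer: $- \frac{2497753}{697713} \approx -3.5799$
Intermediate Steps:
$D{\left(f \right)} = 78 - 6 f$ ($D{\left(f \right)} = \left(-13 + f\right) \left(-6\right) = 78 - 6 f$)
$\frac{2032976 + 2962530}{D{\left(1393 \right)} - 1387146} = \frac{2032976 + 2962530}{\left(78 - 8358\right) - 1387146} = \frac{4995506}{\left(78 - 8358\right) - 1387146} = \frac{4995506}{-8280 - 1387146} = \frac{4995506}{-1395426} = 4995506 \left(- \frac{1}{1395426}\right) = - \frac{2497753}{697713}$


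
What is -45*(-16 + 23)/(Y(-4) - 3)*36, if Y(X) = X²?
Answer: -11340/13 ≈ -872.31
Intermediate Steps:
-45*(-16 + 23)/(Y(-4) - 3)*36 = -45*(-16 + 23)/((-4)² - 3)*36 = -315/(16 - 3)*36 = -315/13*36 = -11340/13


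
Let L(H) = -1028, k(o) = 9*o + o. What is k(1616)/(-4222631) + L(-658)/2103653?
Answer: -38335897148/8882950371043 ≈ -0.0043157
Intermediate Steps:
k(o) = 10*o
k(1616)/(-4222631) + L(-658)/2103653 = (10*1616)/(-4222631) - 1028/2103653 = 16160*(-1/4222631) - 1028*1/2103653 = -16160/4222631 - 1028/2103653 = -38335897148/8882950371043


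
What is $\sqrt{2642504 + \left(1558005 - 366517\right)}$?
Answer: $2 \sqrt{958498} \approx 1958.1$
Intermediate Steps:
$\sqrt{2642504 + \left(1558005 - 366517\right)} = \sqrt{2642504 + 1191488} = \sqrt{3833992} = 2 \sqrt{958498}$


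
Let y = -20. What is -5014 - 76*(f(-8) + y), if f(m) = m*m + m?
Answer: -7750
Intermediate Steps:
f(m) = m + m**2 (f(m) = m**2 + m = m + m**2)
-5014 - 76*(f(-8) + y) = -5014 - 76*(-8*(1 - 8) - 20) = -5014 - 76*(-8*(-7) - 20) = -5014 - 76*(56 - 20) = -5014 - 76*36 = -5014 - 2736 = -7750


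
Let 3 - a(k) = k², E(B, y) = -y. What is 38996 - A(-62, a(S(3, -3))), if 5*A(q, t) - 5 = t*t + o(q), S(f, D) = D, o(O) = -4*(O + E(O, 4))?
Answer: 38935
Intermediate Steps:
o(O) = 16 - 4*O (o(O) = -4*(O - 1*4) = -4*(O - 4) = -4*(-4 + O) = 16 - 4*O)
a(k) = 3 - k²
A(q, t) = 21/5 - 4*q/5 + t²/5 (A(q, t) = 1 + (t*t + (16 - 4*q))/5 = 1 + (t² + (16 - 4*q))/5 = 1 + (16 + t² - 4*q)/5 = 1 + (16/5 - 4*q/5 + t²/5) = 21/5 - 4*q/5 + t²/5)
38996 - A(-62, a(S(3, -3))) = 38996 - (21/5 - ⅘*(-62) + (3 - 1*(-3)²)²/5) = 38996 - (21/5 + 248/5 + (3 - 1*9)²/5) = 38996 - (21/5 + 248/5 + (3 - 9)²/5) = 38996 - (21/5 + 248/5 + (⅕)*(-6)²) = 38996 - (21/5 + 248/5 + (⅕)*36) = 38996 - (21/5 + 248/5 + 36/5) = 38996 - 1*61 = 38996 - 61 = 38935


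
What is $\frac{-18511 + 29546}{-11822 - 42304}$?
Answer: $- \frac{11035}{54126} \approx -0.20388$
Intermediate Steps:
$\frac{-18511 + 29546}{-11822 - 42304} = \frac{11035}{-54126} = 11035 \left(- \frac{1}{54126}\right) = - \frac{11035}{54126}$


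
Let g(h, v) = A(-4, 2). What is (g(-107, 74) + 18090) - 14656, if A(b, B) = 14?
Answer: 3448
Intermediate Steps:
g(h, v) = 14
(g(-107, 74) + 18090) - 14656 = (14 + 18090) - 14656 = 18104 - 14656 = 3448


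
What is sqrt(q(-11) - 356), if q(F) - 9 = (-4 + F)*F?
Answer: I*sqrt(182) ≈ 13.491*I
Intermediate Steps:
q(F) = 9 + F*(-4 + F) (q(F) = 9 + (-4 + F)*F = 9 + F*(-4 + F))
sqrt(q(-11) - 356) = sqrt((9 + (-11)**2 - 4*(-11)) - 356) = sqrt((9 + 121 + 44) - 356) = sqrt(174 - 356) = sqrt(-182) = I*sqrt(182)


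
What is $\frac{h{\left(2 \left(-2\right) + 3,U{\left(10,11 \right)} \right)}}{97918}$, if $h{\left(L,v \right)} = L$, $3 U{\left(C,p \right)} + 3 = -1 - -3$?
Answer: $- \frac{1}{97918} \approx -1.0213 \cdot 10^{-5}$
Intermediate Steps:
$U{\left(C,p \right)} = - \frac{1}{3}$ ($U{\left(C,p \right)} = -1 + \frac{-1 - -3}{3} = -1 + \frac{-1 + 3}{3} = -1 + \frac{1}{3} \cdot 2 = -1 + \frac{2}{3} = - \frac{1}{3}$)
$\frac{h{\left(2 \left(-2\right) + 3,U{\left(10,11 \right)} \right)}}{97918} = \frac{2 \left(-2\right) + 3}{97918} = \left(-4 + 3\right) \frac{1}{97918} = \left(-1\right) \frac{1}{97918} = - \frac{1}{97918}$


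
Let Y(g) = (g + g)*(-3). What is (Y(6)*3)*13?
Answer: -1404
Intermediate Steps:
Y(g) = -6*g (Y(g) = (2*g)*(-3) = -6*g)
(Y(6)*3)*13 = (-6*6*3)*13 = -36*3*13 = -108*13 = -1404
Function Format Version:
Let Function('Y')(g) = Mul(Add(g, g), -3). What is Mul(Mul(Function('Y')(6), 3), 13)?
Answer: -1404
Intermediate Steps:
Function('Y')(g) = Mul(-6, g) (Function('Y')(g) = Mul(Mul(2, g), -3) = Mul(-6, g))
Mul(Mul(Function('Y')(6), 3), 13) = Mul(Mul(Mul(-6, 6), 3), 13) = Mul(Mul(-36, 3), 13) = Mul(-108, 13) = -1404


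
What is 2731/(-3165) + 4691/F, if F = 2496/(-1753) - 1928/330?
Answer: -4300164683767/6651981780 ≈ -646.45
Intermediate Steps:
F = -2101732/289245 (F = 2496*(-1/1753) - 1928*1/330 = -2496/1753 - 964/165 = -2101732/289245 ≈ -7.2663)
2731/(-3165) + 4691/F = 2731/(-3165) + 4691/(-2101732/289245) = 2731*(-1/3165) + 4691*(-289245/2101732) = -2731/3165 - 1356848295/2101732 = -4300164683767/6651981780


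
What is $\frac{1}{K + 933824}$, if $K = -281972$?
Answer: $\frac{1}{651852} \approx 1.5341 \cdot 10^{-6}$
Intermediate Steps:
$\frac{1}{K + 933824} = \frac{1}{-281972 + 933824} = \frac{1}{651852}$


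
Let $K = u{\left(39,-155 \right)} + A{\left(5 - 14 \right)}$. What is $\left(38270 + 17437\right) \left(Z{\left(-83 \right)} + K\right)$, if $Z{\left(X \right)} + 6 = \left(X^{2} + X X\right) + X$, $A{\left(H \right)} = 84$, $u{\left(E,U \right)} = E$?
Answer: $769425084$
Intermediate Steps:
$Z{\left(X \right)} = -6 + X + 2 X^{2}$ ($Z{\left(X \right)} = -6 + \left(\left(X^{2} + X X\right) + X\right) = -6 + \left(\left(X^{2} + X^{2}\right) + X\right) = -6 + \left(2 X^{2} + X\right) = -6 + \left(X + 2 X^{2}\right) = -6 + X + 2 X^{2}$)
$K = 123$ ($K = 39 + 84 = 123$)
$\left(38270 + 17437\right) \left(Z{\left(-83 \right)} + K\right) = \left(38270 + 17437\right) \left(\left(-6 - 83 + 2 \left(-83\right)^{2}\right) + 123\right) = 55707 \left(\left(-6 - 83 + 2 \cdot 6889\right) + 123\right) = 55707 \left(\left(-6 - 83 + 13778\right) + 123\right) = 55707 \left(13689 + 123\right) = 55707 \cdot 13812 = 769425084$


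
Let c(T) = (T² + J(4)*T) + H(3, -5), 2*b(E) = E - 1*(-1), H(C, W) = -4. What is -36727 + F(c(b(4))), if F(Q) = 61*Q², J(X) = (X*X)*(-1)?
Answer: 803229/16 ≈ 50202.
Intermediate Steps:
J(X) = -X² (J(X) = X²*(-1) = -X²)
b(E) = ½ + E/2 (b(E) = (E - 1*(-1))/2 = (E + 1)/2 = (1 + E)/2 = ½ + E/2)
c(T) = -4 + T² - 16*T (c(T) = (T² + (-1*4²)*T) - 4 = (T² + (-1*16)*T) - 4 = (T² - 16*T) - 4 = -4 + T² - 16*T)
-36727 + F(c(b(4))) = -36727 + 61*(-4 + (½ + (½)*4)² - 16*(½ + (½)*4))² = -36727 + 61*(-4 + (½ + 2)² - 16*(½ + 2))² = -36727 + 61*(-4 + (5/2)² - 16*5/2)² = -36727 + 61*(-4 + 25/4 - 40)² = -36727 + 61*(-151/4)² = -36727 + 61*(22801/16) = -36727 + 1390861/16 = 803229/16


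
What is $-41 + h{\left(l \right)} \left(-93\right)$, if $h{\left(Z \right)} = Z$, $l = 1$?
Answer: $-134$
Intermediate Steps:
$-41 + h{\left(l \right)} \left(-93\right) = -41 + 1 \left(-93\right) = -41 - 93 = -134$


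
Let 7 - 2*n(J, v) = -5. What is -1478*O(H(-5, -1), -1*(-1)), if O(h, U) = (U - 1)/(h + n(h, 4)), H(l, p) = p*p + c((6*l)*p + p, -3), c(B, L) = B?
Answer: 0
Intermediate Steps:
n(J, v) = 6 (n(J, v) = 7/2 - ½*(-5) = 7/2 + 5/2 = 6)
H(l, p) = p + p² + 6*l*p (H(l, p) = p*p + ((6*l)*p + p) = p² + (6*l*p + p) = p² + (p + 6*l*p) = p + p² + 6*l*p)
O(h, U) = (-1 + U)/(6 + h) (O(h, U) = (U - 1)/(h + 6) = (-1 + U)/(6 + h))
-1478*O(H(-5, -1), -1*(-1)) = -1478*(-1 - 1*(-1))/(6 - (1 - 1 + 6*(-5))) = -1478*(-1 + 1)/(6 - (1 - 1 - 30)) = -1478*0/(6 - 1*(-30)) = -1478*0/(6 + 30) = -1478*0/36 = -739*0/18 = -1478*0 = 0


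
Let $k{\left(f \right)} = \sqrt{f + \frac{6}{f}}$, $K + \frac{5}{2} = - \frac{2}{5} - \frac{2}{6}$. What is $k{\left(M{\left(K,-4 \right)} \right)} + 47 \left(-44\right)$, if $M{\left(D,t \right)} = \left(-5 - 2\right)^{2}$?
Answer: $-2068 + \frac{\sqrt{2407}}{7} \approx -2061.0$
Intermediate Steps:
$K = - \frac{97}{30}$ ($K = - \frac{5}{2} - \left(\frac{1}{3} + \frac{2}{5}\right) = - \frac{5}{2} - \frac{11}{15} = - \frac{97}{30} \approx -3.2333$)
$M{\left(D,t \right)} = 49$ ($M{\left(D,t \right)} = \left(-7\right)^{2} = 49$)
$k{\left(M{\left(K,-4 \right)} \right)} + 47 \left(-44\right) = \sqrt{49 + \frac{6}{49}} + 47 \left(-44\right) = \sqrt{49 + 6 \cdot \frac{1}{49}} - 2068 = \sqrt{49 + \frac{6}{49}} - 2068 = \sqrt{\frac{2407}{49}} - 2068 = \frac{\sqrt{2407}}{7} - 2068 = -2068 + \frac{\sqrt{2407}}{7}$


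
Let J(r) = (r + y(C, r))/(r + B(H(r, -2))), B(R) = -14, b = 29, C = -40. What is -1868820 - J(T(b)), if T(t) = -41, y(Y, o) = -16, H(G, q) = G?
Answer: -102785157/55 ≈ -1.8688e+6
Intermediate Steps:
J(r) = (-16 + r)/(-14 + r) (J(r) = (r - 16)/(r - 14) = (-16 + r)/(-14 + r))
-1868820 - J(T(b)) = -1868820 - (-16 - 41)/(-14 - 41) = -1868820 - (-57)/(-55) = -1868820 - (-1)*(-57)/55 = -1868820 - 1*57/55 = -1868820 - 57/55 = -102785157/55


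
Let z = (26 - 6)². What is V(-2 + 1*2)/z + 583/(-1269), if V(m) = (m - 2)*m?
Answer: -583/1269 ≈ -0.45942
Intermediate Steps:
V(m) = m*(-2 + m) (V(m) = (-2 + m)*m = m*(-2 + m))
z = 400 (z = 20² = 400)
V(-2 + 1*2)/z + 583/(-1269) = ((-2 + 1*2)*(-2 + (-2 + 1*2)))/400 + 583/(-1269) = ((-2 + 2)*(-2 + (-2 + 2)))*(1/400) + 583*(-1/1269) = (0*(-2 + 0))*(1/400) - 583/1269 = (0*(-2))*(1/400) - 583/1269 = 0*(1/400) - 583/1269 = 0 - 583/1269 = -583/1269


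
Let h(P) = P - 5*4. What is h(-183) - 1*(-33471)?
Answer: 33268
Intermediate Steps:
h(P) = -20 + P (h(P) = P - 20 = -20 + P)
h(-183) - 1*(-33471) = (-20 - 183) - 1*(-33471) = -203 + 33471 = 33268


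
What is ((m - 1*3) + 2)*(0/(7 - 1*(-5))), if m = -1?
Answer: 0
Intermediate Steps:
((m - 1*3) + 2)*(0/(7 - 1*(-5))) = ((-1 - 1*3) + 2)*(0/(7 - 1*(-5))) = ((-1 - 3) + 2)*(0/(7 + 5)) = (-4 + 2)*(0/12) = -0/12 = -2*0 = 0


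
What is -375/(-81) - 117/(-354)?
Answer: 15803/3186 ≈ 4.9601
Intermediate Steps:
-375/(-81) - 117/(-354) = -375*(-1/81) - 117*(-1/354) = 125/27 + 39/118 = 15803/3186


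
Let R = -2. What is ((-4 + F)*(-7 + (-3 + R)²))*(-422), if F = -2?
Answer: 45576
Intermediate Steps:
((-4 + F)*(-7 + (-3 + R)²))*(-422) = ((-4 - 2)*(-7 + (-3 - 2)²))*(-422) = -6*(-7 + (-5)²)*(-422) = -6*(-7 + 25)*(-422) = -6*18*(-422) = -108*(-422) = 45576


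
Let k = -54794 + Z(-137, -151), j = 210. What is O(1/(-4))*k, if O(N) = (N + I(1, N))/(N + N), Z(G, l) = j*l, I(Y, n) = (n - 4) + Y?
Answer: -605528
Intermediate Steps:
I(Y, n) = -4 + Y + n (I(Y, n) = (-4 + n) + Y = -4 + Y + n)
Z(G, l) = 210*l
k = -86504 (k = -54794 + 210*(-151) = -54794 - 31710 = -86504)
O(N) = (-3 + 2*N)/(2*N) (O(N) = (N + (-4 + 1 + N))/(N + N) = (N + (-3 + N))/((2*N)) = (-3 + 2*N)*(1/(2*N)) = (-3 + 2*N)/(2*N))
O(1/(-4))*k = ((-3/2 + 1/(-4))/(1/(-4)))*(-86504) = ((-3/2 - ¼)/(-¼))*(-86504) = -4*(-7/4)*(-86504) = 7*(-86504) = -605528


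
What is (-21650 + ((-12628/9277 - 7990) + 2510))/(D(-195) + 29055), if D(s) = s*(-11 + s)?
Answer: -251697638/642200325 ≈ -0.39193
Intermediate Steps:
(-21650 + ((-12628/9277 - 7990) + 2510))/(D(-195) + 29055) = (-21650 + ((-12628/9277 - 7990) + 2510))/(-195*(-11 - 195) + 29055) = (-21650 + ((-12628*1/9277 - 7990) + 2510))/(-195*(-206) + 29055) = (-21650 + ((-12628/9277 - 7990) + 2510))/(40170 + 29055) = (-21650 + (-74135858/9277 + 2510))/69225 = (-21650 - 50850588/9277)*(1/69225) = -251697638/9277*1/69225 = -251697638/642200325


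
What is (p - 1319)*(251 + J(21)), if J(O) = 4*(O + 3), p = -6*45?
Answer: -551383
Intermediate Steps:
p = -270
J(O) = 12 + 4*O (J(O) = 4*(3 + O) = 12 + 4*O)
(p - 1319)*(251 + J(21)) = (-270 - 1319)*(251 + (12 + 4*21)) = -1589*(251 + (12 + 84)) = -1589*(251 + 96) = -1589*347 = -551383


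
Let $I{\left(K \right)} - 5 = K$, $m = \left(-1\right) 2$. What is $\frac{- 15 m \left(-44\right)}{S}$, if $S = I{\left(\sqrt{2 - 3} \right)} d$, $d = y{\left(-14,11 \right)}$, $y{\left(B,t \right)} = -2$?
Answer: $\frac{1650}{13} - \frac{330 i}{13} \approx 126.92 - 25.385 i$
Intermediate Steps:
$m = -2$
$d = -2$
$I{\left(K \right)} = 5 + K$
$S = -10 - 2 i$ ($S = \left(5 + \sqrt{2 - 3}\right) \left(-2\right) = \left(5 + \sqrt{-1}\right) \left(-2\right) = \left(5 + i\right) \left(-2\right) = -10 - 2 i \approx -10.0 - 2.0 i$)
$\frac{- 15 m \left(-44\right)}{S} = \frac{\left(-15\right) \left(-2\right) \left(-44\right)}{-10 - 2 i} = 30 \left(-44\right) \frac{-10 + 2 i}{104} = - 1320 \frac{-10 + 2 i}{104} = - \frac{165 \left(-10 + 2 i\right)}{13}$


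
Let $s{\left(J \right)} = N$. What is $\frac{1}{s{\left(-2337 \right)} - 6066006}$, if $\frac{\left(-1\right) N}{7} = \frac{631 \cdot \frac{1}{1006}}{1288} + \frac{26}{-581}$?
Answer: $- \frac{15363632}{93195879133461} \approx -1.6485 \cdot 10^{-7}$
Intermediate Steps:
$N = \frac{4760331}{15363632}$ ($N = - 7 \left(\frac{631 \cdot \frac{1}{1006}}{1288} + \frac{26}{-581}\right) = - 7 \left(631 \cdot \frac{1}{1006} \cdot \frac{1}{1288} + 26 \left(- \frac{1}{581}\right)\right) = - 7 \left(\frac{631}{1006} \cdot \frac{1}{1288} - \frac{26}{581}\right) = - 7 \left(\frac{631}{1295728} - \frac{26}{581}\right) = \left(-7\right) \left(- \frac{4760331}{107545424}\right) = \frac{4760331}{15363632} \approx 0.30984$)
$s{\left(J \right)} = \frac{4760331}{15363632}$
$\frac{1}{s{\left(-2337 \right)} - 6066006} = \frac{1}{\frac{4760331}{15363632} - 6066006} = \frac{1}{- \frac{93195879133461}{15363632}} = - \frac{15363632}{93195879133461}$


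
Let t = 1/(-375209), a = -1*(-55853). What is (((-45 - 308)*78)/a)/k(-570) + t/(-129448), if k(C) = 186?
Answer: -222887978974805/84096281102193976 ≈ -0.0026504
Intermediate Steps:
a = 55853
t = -1/375209 ≈ -2.6652e-6
(((-45 - 308)*78)/a)/k(-570) + t/(-129448) = (((-45 - 308)*78)/55853)/186 - 1/375209/(-129448) = (-353*78*(1/55853))*(1/186) - 1/375209*(-1/129448) = -27534*1/55853*(1/186) + 1/48570054632 = -27534/55853*1/186 + 1/48570054632 = -4589/1731443 + 1/48570054632 = -222887978974805/84096281102193976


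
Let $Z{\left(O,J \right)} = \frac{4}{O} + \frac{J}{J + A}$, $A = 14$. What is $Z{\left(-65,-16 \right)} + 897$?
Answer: $\frac{58821}{65} \approx 904.94$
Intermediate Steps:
$Z{\left(O,J \right)} = \frac{4}{O} + \frac{J}{14 + J}$ ($Z{\left(O,J \right)} = \frac{4}{O} + \frac{J}{J + 14} = \frac{4}{O} + \frac{J}{14 + J}$)
$Z{\left(-65,-16 \right)} + 897 = \frac{56 + 4 \left(-16\right) - -1040}{\left(-65\right) \left(14 - 16\right)} + 897 = - \frac{56 - 64 + 1040}{65 \left(-2\right)} + 897 = \left(- \frac{1}{65}\right) \left(- \frac{1}{2}\right) 1032 + 897 = \frac{516}{65} + 897 = \frac{58821}{65}$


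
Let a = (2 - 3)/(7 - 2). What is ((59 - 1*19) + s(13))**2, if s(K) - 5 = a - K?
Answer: 25281/25 ≈ 1011.2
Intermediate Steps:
a = -1/5 ≈ -0.20000
s(K) = 24/5 - K (s(K) = 5 + (-1/5 - K) = 24/5 - K)
((59 - 1*19) + s(13))**2 = ((59 - 1*19) + (24/5 - 1*13))**2 = ((59 - 19) + (24/5 - 13))**2 = (40 - 41/5)**2 = (159/5)**2 = 25281/25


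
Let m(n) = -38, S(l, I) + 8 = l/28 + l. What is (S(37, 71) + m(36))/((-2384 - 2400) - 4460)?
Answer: 215/258832 ≈ 0.00083065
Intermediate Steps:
S(l, I) = -8 + 29*l/28 (S(l, I) = -8 + (l/28 + l) = -8 + 29*l/28)
(S(37, 71) + m(36))/((-2384 - 2400) - 4460) = ((-8 + (29/28)*37) - 38)/((-2384 - 2400) - 4460) = ((-8 + 1073/28) - 38)/(-4784 - 4460) = (849/28 - 38)/(-9244) = -215/28*(-1/9244) = 215/258832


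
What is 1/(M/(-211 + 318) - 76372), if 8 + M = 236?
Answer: -107/8171576 ≈ -1.3094e-5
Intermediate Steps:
M = 228 (M = -8 + 236 = 228)
1/(M/(-211 + 318) - 76372) = 1/(228/(-211 + 318) - 76372) = 1/(228/107 - 76372) = 1/(-8171576/107) = -107/8171576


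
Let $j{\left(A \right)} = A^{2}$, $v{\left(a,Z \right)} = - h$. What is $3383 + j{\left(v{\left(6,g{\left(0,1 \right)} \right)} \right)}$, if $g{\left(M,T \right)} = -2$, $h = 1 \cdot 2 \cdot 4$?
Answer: $3447$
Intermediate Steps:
$h = 8$ ($h = 2 \cdot 4 = 8$)
$v{\left(a,Z \right)} = -8$ ($v{\left(a,Z \right)} = \left(-1\right) 8 = -8$)
$3383 + j{\left(v{\left(6,g{\left(0,1 \right)} \right)} \right)} = 3383 + \left(-8\right)^{2} = 3383 + 64 = 3447$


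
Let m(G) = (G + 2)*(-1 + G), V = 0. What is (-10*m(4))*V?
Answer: 0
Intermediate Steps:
m(G) = (-1 + G)*(2 + G) (m(G) = (2 + G)*(-1 + G) = (-1 + G)*(2 + G))
(-10*m(4))*V = -10*(-2 + 4 + 4²)*0 = -10*(-2 + 4 + 16)*0 = -10*18*0 = -180*0 = 0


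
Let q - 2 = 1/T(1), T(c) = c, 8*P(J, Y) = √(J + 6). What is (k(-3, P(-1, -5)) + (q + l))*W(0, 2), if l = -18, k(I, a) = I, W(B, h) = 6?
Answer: -108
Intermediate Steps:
P(J, Y) = √(6 + J)/8 (P(J, Y) = √(J + 6)/8 = √(6 + J)/8)
q = 3 (q = 2 + 1/1 = 2 + 1 = 3)
(k(-3, P(-1, -5)) + (q + l))*W(0, 2) = (-3 + (3 - 18))*6 = (-3 - 15)*6 = -18*6 = -108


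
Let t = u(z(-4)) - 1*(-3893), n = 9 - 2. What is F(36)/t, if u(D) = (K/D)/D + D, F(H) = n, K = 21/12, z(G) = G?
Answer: 448/248903 ≈ 0.0017999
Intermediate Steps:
K = 7/4 (K = 21*(1/12) = 7/4 ≈ 1.7500)
n = 7
F(H) = 7
u(D) = D + 7/(4*D²) (u(D) = (7/(4*D))/D + D = 7/(4*D²) + D = D + 7/(4*D²))
t = 248903/64 (t = (-4 + (7/4)/(-4)²) - 1*(-3893) = (-4 + (7/4)*(1/16)) + 3893 = (-4 + 7/64) + 3893 = -249/64 + 3893 = 248903/64 ≈ 3889.1)
F(36)/t = 7/(248903/64) = 7*(64/248903) = 448/248903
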